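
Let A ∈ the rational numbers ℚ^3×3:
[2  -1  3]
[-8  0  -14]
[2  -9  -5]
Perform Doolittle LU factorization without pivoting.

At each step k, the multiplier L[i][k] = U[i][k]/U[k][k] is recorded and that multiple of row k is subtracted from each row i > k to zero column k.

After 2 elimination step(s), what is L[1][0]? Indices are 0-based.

k=0: U[0][0]=2
  eliminate (1,0): mult=-4, new row 1: (0, -4, -2); set L[1][0]=-4
  eliminate (2,0): mult=1, new row 2: (0, -8, -8); set L[2][0]=1
k=1: U[1][1]=-4
  eliminate (2,1): mult=2, new row 2: (0, 0, -4); set L[2][1]=2

L[1][0] = -4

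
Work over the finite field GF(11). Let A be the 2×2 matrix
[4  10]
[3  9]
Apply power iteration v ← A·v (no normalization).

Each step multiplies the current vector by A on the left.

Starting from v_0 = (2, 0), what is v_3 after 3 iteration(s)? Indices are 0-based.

v_3 = (4, 10)

v_0 = (2, 0).
v_1 = A·v_0 = (8, 6).
v_2 = A·v_1 = (4, 1).
v_3 = A·v_2 = (4, 10).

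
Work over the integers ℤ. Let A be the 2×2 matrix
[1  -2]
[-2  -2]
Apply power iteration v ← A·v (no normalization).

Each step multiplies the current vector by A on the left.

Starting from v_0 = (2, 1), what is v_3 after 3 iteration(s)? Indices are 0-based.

v_3 = (-12, -48)

v_0 = (2, 1).
v_1 = A·v_0 = (0, -6).
v_2 = A·v_1 = (12, 12).
v_3 = A·v_2 = (-12, -48).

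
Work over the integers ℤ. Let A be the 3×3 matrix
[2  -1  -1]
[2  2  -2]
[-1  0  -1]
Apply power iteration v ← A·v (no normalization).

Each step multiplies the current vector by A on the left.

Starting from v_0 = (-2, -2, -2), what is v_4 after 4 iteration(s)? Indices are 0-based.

v_4 = (60, -16, -24)

v_0 = (-2, -2, -2).
v_1 = A·v_0 = (0, -4, 4).
v_2 = A·v_1 = (0, -16, -4).
v_3 = A·v_2 = (20, -24, 4).
v_4 = A·v_3 = (60, -16, -24).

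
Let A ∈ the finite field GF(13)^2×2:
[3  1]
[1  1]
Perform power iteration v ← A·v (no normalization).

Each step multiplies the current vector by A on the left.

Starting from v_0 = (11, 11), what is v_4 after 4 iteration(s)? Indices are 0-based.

v_4 = (10, 7)

v_0 = (11, 11).
v_1 = A·v_0 = (5, 9).
v_2 = A·v_1 = (11, 1).
v_3 = A·v_2 = (8, 12).
v_4 = A·v_3 = (10, 7).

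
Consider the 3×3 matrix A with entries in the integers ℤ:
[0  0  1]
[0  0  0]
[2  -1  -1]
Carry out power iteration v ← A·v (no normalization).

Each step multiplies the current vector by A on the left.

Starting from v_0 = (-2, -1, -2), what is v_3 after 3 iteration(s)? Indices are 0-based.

v_3 = (-3, 0, 1)

v_0 = (-2, -1, -2).
v_1 = A·v_0 = (-2, 0, -1).
v_2 = A·v_1 = (-1, 0, -3).
v_3 = A·v_2 = (-3, 0, 1).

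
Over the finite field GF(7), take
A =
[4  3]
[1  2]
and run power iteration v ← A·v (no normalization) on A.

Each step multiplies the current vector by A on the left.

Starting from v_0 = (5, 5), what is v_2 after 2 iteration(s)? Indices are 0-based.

v_0 = (5, 5).
v_1 = A·v_0 = (0, 1).
v_2 = A·v_1 = (3, 2).

v_2 = (3, 2)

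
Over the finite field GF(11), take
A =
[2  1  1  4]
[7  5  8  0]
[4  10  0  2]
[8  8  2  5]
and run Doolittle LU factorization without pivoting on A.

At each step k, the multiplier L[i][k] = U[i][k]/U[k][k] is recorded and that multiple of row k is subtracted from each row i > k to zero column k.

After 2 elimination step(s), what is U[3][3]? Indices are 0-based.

U[3][3] = 8

[col 0] pivot 2
  R1 -= 9*R0 → (0, 7, 10, 8)  (L[1][0] := 9)
  R2 -= 2*R0 → (0, 8, 9, 5)  (L[2][0] := 2)
  R3 -= 4*R0 → (0, 4, 9, 0)  (L[3][0] := 4)
[col 1] pivot 7
  R2 -= 9*R1 → (0, 0, 7, 10)  (L[2][1] := 9)
  R3 -= 10*R1 → (0, 0, 8, 8)  (L[3][1] := 10)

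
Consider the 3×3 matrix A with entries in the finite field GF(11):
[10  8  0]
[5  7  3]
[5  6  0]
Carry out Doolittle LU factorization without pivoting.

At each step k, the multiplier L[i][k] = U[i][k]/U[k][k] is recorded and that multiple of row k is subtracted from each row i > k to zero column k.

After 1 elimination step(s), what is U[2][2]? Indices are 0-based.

U[2][2] = 0

[col 0] pivot 10
  R1 -= 6*R0 → (0, 3, 3)  (L[1][0] := 6)
  R2 -= 6*R0 → (0, 2, 0)  (L[2][0] := 6)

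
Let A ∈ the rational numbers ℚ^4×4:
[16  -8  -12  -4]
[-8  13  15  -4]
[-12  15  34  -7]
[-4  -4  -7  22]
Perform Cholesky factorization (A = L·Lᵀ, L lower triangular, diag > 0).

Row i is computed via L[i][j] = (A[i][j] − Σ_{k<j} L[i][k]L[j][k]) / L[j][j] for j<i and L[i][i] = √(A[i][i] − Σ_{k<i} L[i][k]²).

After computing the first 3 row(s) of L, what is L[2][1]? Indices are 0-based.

L[2][1] = 3

Step 1: L[0][0] = √(16) = 4.
  L[1][0] = (-8) / L[0][0] = -2.
Step 2: L[1][1] = √(9) = 3.
  L[2][0] = (-12) / L[0][0] = -3.
  L[2][1] = (9) / L[1][1] = 3.
Step 3: L[2][2] = √(16) = 4.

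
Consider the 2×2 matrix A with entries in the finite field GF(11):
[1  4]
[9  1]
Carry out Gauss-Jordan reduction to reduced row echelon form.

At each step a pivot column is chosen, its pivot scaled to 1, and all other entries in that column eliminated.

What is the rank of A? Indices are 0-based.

rank = 2

pivot(0,0)=1: scale R0 → (1, 4)
  clear (1,0): R1 −= (9)R0 → (0, 9)
pivot(1,1)=9: scale R1 → (0, 1)
  clear (0,1): R0 −= (4)R1 → (1, 0)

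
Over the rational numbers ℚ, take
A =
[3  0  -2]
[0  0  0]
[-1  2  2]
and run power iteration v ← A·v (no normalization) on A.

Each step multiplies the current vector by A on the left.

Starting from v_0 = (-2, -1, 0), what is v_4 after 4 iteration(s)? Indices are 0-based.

v_4 = (-258, 0, 126)

v_0 = (-2, -1, 0).
v_1 = A·v_0 = (-6, 0, 0).
v_2 = A·v_1 = (-18, 0, 6).
v_3 = A·v_2 = (-66, 0, 30).
v_4 = A·v_3 = (-258, 0, 126).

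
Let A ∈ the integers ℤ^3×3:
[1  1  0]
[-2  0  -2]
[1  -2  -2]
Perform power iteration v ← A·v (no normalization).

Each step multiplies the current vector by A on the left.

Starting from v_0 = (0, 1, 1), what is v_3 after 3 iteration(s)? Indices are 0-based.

v_0 = (0, 1, 1).
v_1 = A·v_0 = (1, -2, -4).
v_2 = A·v_1 = (-1, 6, 13).
v_3 = A·v_2 = (5, -24, -39).

v_3 = (5, -24, -39)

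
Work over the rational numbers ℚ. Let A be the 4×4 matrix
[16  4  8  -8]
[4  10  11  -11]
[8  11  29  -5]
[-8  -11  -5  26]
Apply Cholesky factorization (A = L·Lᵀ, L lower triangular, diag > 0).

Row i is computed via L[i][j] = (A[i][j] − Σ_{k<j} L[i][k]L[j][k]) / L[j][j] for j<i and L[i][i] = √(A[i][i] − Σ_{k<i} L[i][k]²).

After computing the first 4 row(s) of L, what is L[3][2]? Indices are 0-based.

Step 1: L[0][0] = √(16) = 4.
  L[1][0] = (4) / L[0][0] = 1.
Step 2: L[1][1] = √(9) = 3.
  L[2][0] = (8) / L[0][0] = 2.
  L[2][1] = (9) / L[1][1] = 3.
Step 3: L[2][2] = √(16) = 4.
  L[3][0] = (-8) / L[0][0] = -2.
  L[3][1] = (-9) / L[1][1] = -3.
  L[3][2] = (8) / L[2][2] = 2.
Step 4: L[3][3] = √(9) = 3.

L[3][2] = 2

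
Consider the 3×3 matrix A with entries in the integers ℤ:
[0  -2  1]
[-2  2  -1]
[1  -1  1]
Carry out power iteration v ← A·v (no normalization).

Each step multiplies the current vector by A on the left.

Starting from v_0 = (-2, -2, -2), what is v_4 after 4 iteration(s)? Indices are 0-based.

v_4 = (-46, 58, -34)

v_0 = (-2, -2, -2).
v_1 = A·v_0 = (2, 2, -2).
v_2 = A·v_1 = (-6, 2, -2).
v_3 = A·v_2 = (-6, 18, -10).
v_4 = A·v_3 = (-46, 58, -34).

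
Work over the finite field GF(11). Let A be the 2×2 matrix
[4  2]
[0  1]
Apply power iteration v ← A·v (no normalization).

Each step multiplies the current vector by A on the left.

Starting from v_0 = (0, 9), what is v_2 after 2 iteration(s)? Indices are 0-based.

v_0 = (0, 9).
v_1 = A·v_0 = (7, 9).
v_2 = A·v_1 = (2, 9).

v_2 = (2, 9)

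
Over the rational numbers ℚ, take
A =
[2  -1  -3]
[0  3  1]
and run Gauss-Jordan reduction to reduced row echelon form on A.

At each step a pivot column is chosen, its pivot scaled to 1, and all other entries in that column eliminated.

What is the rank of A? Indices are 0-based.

pivot(0,0)=2: scale R0 → (1, -1/2, -3/2)
pivot(1,1)=3: scale R1 → (0, 1, 1/3)
  clear (0,1): R0 −= (-1/2)R1 → (1, 0, -4/3)

rank = 2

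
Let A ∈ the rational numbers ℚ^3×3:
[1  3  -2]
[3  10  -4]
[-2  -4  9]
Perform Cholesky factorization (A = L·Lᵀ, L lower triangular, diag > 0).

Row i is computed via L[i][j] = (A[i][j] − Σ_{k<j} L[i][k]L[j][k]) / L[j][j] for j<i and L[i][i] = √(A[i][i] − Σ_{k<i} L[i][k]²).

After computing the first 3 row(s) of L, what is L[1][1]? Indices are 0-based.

Step 1: L[0][0] = √(1) = 1.
  L[1][0] = (3) / L[0][0] = 3.
Step 2: L[1][1] = √(1) = 1.
  L[2][0] = (-2) / L[0][0] = -2.
  L[2][1] = (2) / L[1][1] = 2.
Step 3: L[2][2] = √(1) = 1.

L[1][1] = 1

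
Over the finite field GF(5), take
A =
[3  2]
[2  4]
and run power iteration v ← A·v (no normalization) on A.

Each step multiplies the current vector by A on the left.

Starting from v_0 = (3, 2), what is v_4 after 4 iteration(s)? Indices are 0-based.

v_4 = (4, 3)

v_0 = (3, 2).
v_1 = A·v_0 = (3, 4).
v_2 = A·v_1 = (2, 2).
v_3 = A·v_2 = (0, 2).
v_4 = A·v_3 = (4, 3).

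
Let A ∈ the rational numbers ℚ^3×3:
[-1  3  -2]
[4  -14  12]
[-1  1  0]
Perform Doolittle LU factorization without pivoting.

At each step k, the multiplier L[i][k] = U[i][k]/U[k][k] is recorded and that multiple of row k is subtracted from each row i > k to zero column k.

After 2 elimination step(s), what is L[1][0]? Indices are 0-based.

k=0: U[0][0]=-1
  eliminate (1,0): mult=-4, new row 1: (0, -2, 4); set L[1][0]=-4
  eliminate (2,0): mult=1, new row 2: (0, -2, 2); set L[2][0]=1
k=1: U[1][1]=-2
  eliminate (2,1): mult=1, new row 2: (0, 0, -2); set L[2][1]=1

L[1][0] = -4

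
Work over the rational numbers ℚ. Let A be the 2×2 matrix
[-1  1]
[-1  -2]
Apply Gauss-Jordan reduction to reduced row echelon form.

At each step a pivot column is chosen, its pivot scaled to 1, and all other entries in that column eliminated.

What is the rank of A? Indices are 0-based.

rank = 2

pivot(0,0)=-1: scale R0 → (1, -1)
  clear (1,0): R1 −= (-1)R0 → (0, -3)
pivot(1,1)=-3: scale R1 → (0, 1)
  clear (0,1): R0 −= (-1)R1 → (1, 0)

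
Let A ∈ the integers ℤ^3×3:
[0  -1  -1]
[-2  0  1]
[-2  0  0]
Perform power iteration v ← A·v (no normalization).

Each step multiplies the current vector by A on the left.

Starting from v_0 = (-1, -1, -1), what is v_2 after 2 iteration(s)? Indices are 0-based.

v_2 = (-3, -2, -4)

v_0 = (-1, -1, -1).
v_1 = A·v_0 = (2, 1, 2).
v_2 = A·v_1 = (-3, -2, -4).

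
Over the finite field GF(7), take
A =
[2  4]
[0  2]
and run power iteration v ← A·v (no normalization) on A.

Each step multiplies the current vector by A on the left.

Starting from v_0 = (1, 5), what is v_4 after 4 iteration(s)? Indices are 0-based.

v_0 = (1, 5).
v_1 = A·v_0 = (1, 3).
v_2 = A·v_1 = (0, 6).
v_3 = A·v_2 = (3, 5).
v_4 = A·v_3 = (5, 3).

v_4 = (5, 3)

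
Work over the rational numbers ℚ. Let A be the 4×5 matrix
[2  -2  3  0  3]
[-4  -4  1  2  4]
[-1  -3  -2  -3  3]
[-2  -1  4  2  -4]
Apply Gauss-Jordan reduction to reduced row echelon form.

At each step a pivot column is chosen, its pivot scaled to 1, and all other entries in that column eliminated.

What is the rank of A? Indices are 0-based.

rank = 4

step 1: normalize row 0 (÷2) = (1, -1, 3/2, 0, 3/2)
  row 1: subtract -4×row0 = (0, -8, 7, 2, 10)
  row 2: subtract -1×row0 = (0, -4, -1/2, -3, 9/2)
  row 3: subtract -2×row0 = (0, -3, 7, 2, -1)
step 2: normalize row 1 (÷-8) = (0, 1, -7/8, -1/4, -5/4)
  row 0: subtract -1×row1 = (1, 0, 5/8, -1/4, 1/4)
  row 2: subtract -4×row1 = (0, 0, -4, -4, -1/2)
  row 3: subtract -3×row1 = (0, 0, 35/8, 5/4, -19/4)
step 3: normalize row 2 (÷-4) = (0, 0, 1, 1, 1/8)
  row 0: subtract 5/8×row2 = (1, 0, 0, -7/8, 11/64)
  row 1: subtract -7/8×row2 = (0, 1, 0, 5/8, -73/64)
  row 3: subtract 35/8×row2 = (0, 0, 0, -25/8, -339/64)
step 4: normalize row 3 (÷-25/8) = (0, 0, 0, 1, 339/200)
  row 0: subtract -7/8×row3 = (1, 0, 0, 0, 331/200)
  row 1: subtract 5/8×row3 = (0, 1, 0, 0, -11/5)
  row 2: subtract 1×row3 = (0, 0, 1, 0, -157/100)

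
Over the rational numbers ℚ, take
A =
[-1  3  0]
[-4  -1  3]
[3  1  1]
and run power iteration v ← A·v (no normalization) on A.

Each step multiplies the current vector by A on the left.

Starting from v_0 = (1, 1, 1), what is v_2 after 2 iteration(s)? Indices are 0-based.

v_2 = (-8, 9, 9)

v_0 = (1, 1, 1).
v_1 = A·v_0 = (2, -2, 5).
v_2 = A·v_1 = (-8, 9, 9).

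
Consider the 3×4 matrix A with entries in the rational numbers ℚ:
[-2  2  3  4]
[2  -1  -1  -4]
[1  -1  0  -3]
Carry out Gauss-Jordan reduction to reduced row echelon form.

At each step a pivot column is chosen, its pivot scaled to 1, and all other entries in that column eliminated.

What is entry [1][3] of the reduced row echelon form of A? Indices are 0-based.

step 1: normalize row 0 (÷-2) = (1, -1, -3/2, -2)
  row 1: subtract 2×row0 = (0, 1, 2, 0)
  row 2: subtract 1×row0 = (0, 0, 3/2, -1)
step 2: normalize row 1 (÷1) = (0, 1, 2, 0)
  row 0: subtract -1×row1 = (1, 0, 1/2, -2)
step 3: normalize row 2 (÷3/2) = (0, 0, 1, -2/3)
  row 0: subtract 1/2×row2 = (1, 0, 0, -5/3)
  row 1: subtract 2×row2 = (0, 1, 0, 4/3)

M[1][3] = 4/3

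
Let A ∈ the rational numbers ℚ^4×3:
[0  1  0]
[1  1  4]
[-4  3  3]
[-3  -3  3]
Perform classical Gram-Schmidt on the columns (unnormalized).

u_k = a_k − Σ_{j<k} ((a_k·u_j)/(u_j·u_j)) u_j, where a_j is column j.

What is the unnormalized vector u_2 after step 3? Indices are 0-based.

Step 1: u_0 = a_0 = (0, 1, -4, -3).
Step 2: u_1 = a_1 − (-1/13)·u_0 = (1, 14/13, 35/13, -42/13).
Step 3: u_2 = a_2 − (-17/26)·u_0 − (35/258)·u_1 = (-35/258, 1163/258, 5/258, 127/86).

u_2 = (-35/258, 1163/258, 5/258, 127/86)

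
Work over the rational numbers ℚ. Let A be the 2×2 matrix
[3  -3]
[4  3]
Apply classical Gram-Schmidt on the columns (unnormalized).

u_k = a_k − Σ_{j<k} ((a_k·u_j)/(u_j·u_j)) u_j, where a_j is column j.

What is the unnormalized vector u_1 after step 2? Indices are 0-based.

Step 1: u_0 = a_0 = (3, 4).
Step 2: u_1 = a_1 − (3/25)·u_0 = (-84/25, 63/25).

u_1 = (-84/25, 63/25)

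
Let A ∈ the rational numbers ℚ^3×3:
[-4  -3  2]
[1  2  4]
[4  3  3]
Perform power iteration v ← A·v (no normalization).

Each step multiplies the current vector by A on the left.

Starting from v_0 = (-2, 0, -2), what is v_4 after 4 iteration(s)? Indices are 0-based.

v_0 = (-2, 0, -2).
v_1 = A·v_0 = (4, -10, -14).
v_2 = A·v_1 = (-14, -72, -56).
v_3 = A·v_2 = (160, -382, -440).
v_4 = A·v_3 = (-374, -2364, -1826).

v_4 = (-374, -2364, -1826)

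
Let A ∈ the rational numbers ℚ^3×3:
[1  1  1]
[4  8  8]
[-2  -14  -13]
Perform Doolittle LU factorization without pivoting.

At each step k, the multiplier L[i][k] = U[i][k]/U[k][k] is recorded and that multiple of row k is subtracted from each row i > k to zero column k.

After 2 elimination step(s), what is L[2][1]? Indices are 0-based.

L[2][1] = -3

Step 1: pivot at (0,0) is 1.
  row1 ← row1 − (4)·row0  ⇒  L[1][0]=4, U row1=(0, 4, 4)
  row2 ← row2 − (-2)·row0  ⇒  L[2][0]=-2, U row2=(0, -12, -11)
Step 2: pivot at (1,1) is 4.
  row2 ← row2 − (-3)·row1  ⇒  L[2][1]=-3, U row2=(0, 0, 1)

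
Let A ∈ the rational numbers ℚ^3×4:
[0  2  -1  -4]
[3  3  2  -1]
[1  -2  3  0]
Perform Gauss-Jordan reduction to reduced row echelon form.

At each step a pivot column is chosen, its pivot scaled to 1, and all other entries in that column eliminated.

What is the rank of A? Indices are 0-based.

step 1: exchange rows 0,1
step 1: normalize row 0 (÷3) = (1, 1, 2/3, -1/3)
  row 2: subtract 1×row0 = (0, -3, 7/3, 1/3)
step 2: normalize row 1 (÷2) = (0, 1, -1/2, -2)
  row 0: subtract 1×row1 = (1, 0, 7/6, 5/3)
  row 2: subtract -3×row1 = (0, 0, 5/6, -17/3)
step 3: normalize row 2 (÷5/6) = (0, 0, 1, -34/5)
  row 0: subtract 7/6×row2 = (1, 0, 0, 48/5)
  row 1: subtract -1/2×row2 = (0, 1, 0, -27/5)

rank = 3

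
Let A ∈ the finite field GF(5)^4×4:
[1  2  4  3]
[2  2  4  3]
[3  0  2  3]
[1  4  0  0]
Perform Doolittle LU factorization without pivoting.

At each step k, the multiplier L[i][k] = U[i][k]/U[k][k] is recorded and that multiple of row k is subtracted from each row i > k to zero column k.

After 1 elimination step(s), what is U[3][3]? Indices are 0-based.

k=0: U[0][0]=1
  eliminate (1,0): mult=2, new row 1: (0, 3, 1, 2); set L[1][0]=2
  eliminate (2,0): mult=3, new row 2: (0, 4, 0, 4); set L[2][0]=3
  eliminate (3,0): mult=1, new row 3: (0, 2, 1, 2); set L[3][0]=1

U[3][3] = 2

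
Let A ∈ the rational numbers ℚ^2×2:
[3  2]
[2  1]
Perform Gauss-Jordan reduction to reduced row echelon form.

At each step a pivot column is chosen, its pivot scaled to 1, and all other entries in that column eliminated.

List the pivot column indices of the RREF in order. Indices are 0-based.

step 1: normalize row 0 (÷3) = (1, 2/3)
  row 1: subtract 2×row0 = (0, -1/3)
step 2: normalize row 1 (÷-1/3) = (0, 1)
  row 0: subtract 2/3×row1 = (1, 0)

pivot columns: 0, 1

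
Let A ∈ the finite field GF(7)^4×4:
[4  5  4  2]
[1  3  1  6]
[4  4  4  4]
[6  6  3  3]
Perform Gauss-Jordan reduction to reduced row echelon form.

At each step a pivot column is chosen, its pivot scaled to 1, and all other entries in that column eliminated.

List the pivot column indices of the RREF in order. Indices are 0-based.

pivot columns: 0, 1, 2, 3

pivot(0,0)=4: scale R0 → (1, 3, 1, 4)
  clear (1,0): R1 −= (1)R0 → (0, 0, 0, 2)
  clear (2,0): R2 −= (4)R0 → (0, 6, 0, 2)
  clear (3,0): R3 −= (6)R0 → (0, 2, 4, 0)
pivot(1,1): swap R1↔R2
pivot(1,1)=6: scale R1 → (0, 1, 0, 5)
  clear (0,1): R0 −= (3)R1 → (1, 0, 1, 3)
  clear (3,1): R3 −= (2)R1 → (0, 0, 4, 4)
pivot(2,2): swap R2↔R3
pivot(2,2)=4: scale R2 → (0, 0, 1, 1)
  clear (0,2): R0 −= (1)R2 → (1, 0, 0, 2)
pivot(3,3)=2: scale R3 → (0, 0, 0, 1)
  clear (0,3): R0 −= (2)R3 → (1, 0, 0, 0)
  clear (1,3): R1 −= (5)R3 → (0, 1, 0, 0)
  clear (2,3): R2 −= (1)R3 → (0, 0, 1, 0)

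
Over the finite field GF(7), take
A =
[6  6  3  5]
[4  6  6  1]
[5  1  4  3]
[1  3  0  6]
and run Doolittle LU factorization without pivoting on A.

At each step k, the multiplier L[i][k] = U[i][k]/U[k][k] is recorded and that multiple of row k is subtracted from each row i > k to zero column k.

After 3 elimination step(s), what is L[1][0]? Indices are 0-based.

L[1][0] = 3

[col 0] pivot 6
  R1 -= 3*R0 → (0, 2, 4, 0)  (L[1][0] := 3)
  R2 -= 2*R0 → (0, 3, 5, 0)  (L[2][0] := 2)
  R3 -= 6*R0 → (0, 2, 3, 4)  (L[3][0] := 6)
[col 1] pivot 2
  R2 -= 5*R1 → (0, 0, 6, 0)  (L[2][1] := 5)
  R3 -= 1*R1 → (0, 0, 6, 4)  (L[3][1] := 1)
[col 2] pivot 6
  R3 -= 1*R2 → (0, 0, 0, 4)  (L[3][2] := 1)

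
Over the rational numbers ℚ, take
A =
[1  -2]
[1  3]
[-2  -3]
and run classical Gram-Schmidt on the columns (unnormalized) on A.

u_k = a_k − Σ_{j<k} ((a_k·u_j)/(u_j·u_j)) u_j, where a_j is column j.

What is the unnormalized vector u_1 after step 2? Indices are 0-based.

Step 1: u_0 = a_0 = (1, 1, -2).
Step 2: u_1 = a_1 − (7/6)·u_0 = (-19/6, 11/6, -2/3).

u_1 = (-19/6, 11/6, -2/3)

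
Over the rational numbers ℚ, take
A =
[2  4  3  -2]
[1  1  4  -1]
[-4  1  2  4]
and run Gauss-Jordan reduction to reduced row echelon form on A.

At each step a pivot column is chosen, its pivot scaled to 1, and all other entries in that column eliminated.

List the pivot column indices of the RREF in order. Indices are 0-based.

pivot(0,0)=2: scale R0 → (1, 2, 3/2, -1)
  clear (1,0): R1 −= (1)R0 → (0, -1, 5/2, 0)
  clear (2,0): R2 −= (-4)R0 → (0, 9, 8, 0)
pivot(1,1)=-1: scale R1 → (0, 1, -5/2, 0)
  clear (0,1): R0 −= (2)R1 → (1, 0, 13/2, -1)
  clear (2,1): R2 −= (9)R1 → (0, 0, 61/2, 0)
pivot(2,2)=61/2: scale R2 → (0, 0, 1, 0)
  clear (0,2): R0 −= (13/2)R2 → (1, 0, 0, -1)
  clear (1,2): R1 −= (-5/2)R2 → (0, 1, 0, 0)

pivot columns: 0, 1, 2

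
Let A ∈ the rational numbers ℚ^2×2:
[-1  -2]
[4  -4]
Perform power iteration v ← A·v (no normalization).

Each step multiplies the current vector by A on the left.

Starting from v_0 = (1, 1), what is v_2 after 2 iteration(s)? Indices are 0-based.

v_2 = (3, -12)

v_0 = (1, 1).
v_1 = A·v_0 = (-3, 0).
v_2 = A·v_1 = (3, -12).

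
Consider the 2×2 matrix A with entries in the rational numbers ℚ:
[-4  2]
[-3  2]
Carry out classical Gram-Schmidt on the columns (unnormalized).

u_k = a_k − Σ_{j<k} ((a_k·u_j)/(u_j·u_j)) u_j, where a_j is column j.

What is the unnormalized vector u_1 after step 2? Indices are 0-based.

u_1 = (-6/25, 8/25)

Step 1: u_0 = a_0 = (-4, -3).
Step 2: u_1 = a_1 − (-14/25)·u_0 = (-6/25, 8/25).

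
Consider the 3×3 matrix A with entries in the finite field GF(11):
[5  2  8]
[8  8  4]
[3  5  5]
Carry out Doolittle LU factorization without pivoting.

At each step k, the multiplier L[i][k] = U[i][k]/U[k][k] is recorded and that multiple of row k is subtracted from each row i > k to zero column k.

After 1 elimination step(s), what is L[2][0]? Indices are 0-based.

L[2][0] = 5

[col 0] pivot 5
  R1 -= 6*R0 → (0, 7, 0)  (L[1][0] := 6)
  R2 -= 5*R0 → (0, 6, 9)  (L[2][0] := 5)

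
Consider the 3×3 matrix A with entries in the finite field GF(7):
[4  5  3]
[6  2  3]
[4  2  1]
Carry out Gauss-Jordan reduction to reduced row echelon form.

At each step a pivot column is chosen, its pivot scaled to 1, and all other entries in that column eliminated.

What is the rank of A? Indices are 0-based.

rank = 3

pivot(0,0)=4: scale R0 → (1, 3, 6)
  clear (1,0): R1 −= (6)R0 → (0, 5, 2)
  clear (2,0): R2 −= (4)R0 → (0, 4, 5)
pivot(1,1)=5: scale R1 → (0, 1, 6)
  clear (0,1): R0 −= (3)R1 → (1, 0, 2)
  clear (2,1): R2 −= (4)R1 → (0, 0, 2)
pivot(2,2)=2: scale R2 → (0, 0, 1)
  clear (0,2): R0 −= (2)R2 → (1, 0, 0)
  clear (1,2): R1 −= (6)R2 → (0, 1, 0)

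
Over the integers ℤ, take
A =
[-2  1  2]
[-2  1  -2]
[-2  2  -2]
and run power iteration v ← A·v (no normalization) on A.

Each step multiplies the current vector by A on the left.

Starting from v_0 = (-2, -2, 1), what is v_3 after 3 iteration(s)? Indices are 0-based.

v_0 = (-2, -2, 1).
v_1 = A·v_0 = (4, 0, -2).
v_2 = A·v_1 = (-12, -4, -4).
v_3 = A·v_2 = (12, 28, 24).

v_3 = (12, 28, 24)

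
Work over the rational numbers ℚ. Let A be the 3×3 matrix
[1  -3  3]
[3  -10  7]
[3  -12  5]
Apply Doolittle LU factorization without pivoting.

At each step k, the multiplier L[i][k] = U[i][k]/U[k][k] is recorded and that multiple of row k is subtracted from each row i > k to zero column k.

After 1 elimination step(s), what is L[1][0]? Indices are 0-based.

L[1][0] = 3

[col 0] pivot 1
  R1 -= 3*R0 → (0, -1, -2)  (L[1][0] := 3)
  R2 -= 3*R0 → (0, -3, -4)  (L[2][0] := 3)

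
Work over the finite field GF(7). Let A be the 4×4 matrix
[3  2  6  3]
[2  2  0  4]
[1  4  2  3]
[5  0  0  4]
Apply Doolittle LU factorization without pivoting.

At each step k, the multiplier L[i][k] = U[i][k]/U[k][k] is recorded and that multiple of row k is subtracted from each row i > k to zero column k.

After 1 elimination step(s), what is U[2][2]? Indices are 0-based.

U[2][2] = 0

Step 1: pivot at (0,0) is 3.
  row1 ← row1 − (3)·row0  ⇒  L[1][0]=3, U row1=(0, 3, 3, 2)
  row2 ← row2 − (5)·row0  ⇒  L[2][0]=5, U row2=(0, 1, 0, 2)
  row3 ← row3 − (4)·row0  ⇒  L[3][0]=4, U row3=(0, 6, 4, 6)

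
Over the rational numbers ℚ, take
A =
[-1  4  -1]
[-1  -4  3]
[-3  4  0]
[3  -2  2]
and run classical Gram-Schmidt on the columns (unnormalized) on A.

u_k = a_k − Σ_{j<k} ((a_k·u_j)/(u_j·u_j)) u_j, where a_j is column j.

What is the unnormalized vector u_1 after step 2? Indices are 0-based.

u_1 = (31/10, -49/10, 13/10, 7/10)

Step 1: u_0 = a_0 = (-1, -1, -3, 3).
Step 2: u_1 = a_1 − (-9/10)·u_0 = (31/10, -49/10, 13/10, 7/10).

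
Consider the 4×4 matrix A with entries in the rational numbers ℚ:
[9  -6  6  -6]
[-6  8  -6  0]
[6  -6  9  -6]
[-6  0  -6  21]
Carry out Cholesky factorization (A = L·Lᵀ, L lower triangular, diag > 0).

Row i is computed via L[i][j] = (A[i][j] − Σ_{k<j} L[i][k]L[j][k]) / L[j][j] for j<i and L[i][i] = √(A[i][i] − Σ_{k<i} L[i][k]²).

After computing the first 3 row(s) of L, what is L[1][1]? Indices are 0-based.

L[1][1] = 2

Step 1: L[0][0] = √(9) = 3.
  L[1][0] = (-6) / L[0][0] = -2.
Step 2: L[1][1] = √(4) = 2.
  L[2][0] = (6) / L[0][0] = 2.
  L[2][1] = (-2) / L[1][1] = -1.
Step 3: L[2][2] = √(4) = 2.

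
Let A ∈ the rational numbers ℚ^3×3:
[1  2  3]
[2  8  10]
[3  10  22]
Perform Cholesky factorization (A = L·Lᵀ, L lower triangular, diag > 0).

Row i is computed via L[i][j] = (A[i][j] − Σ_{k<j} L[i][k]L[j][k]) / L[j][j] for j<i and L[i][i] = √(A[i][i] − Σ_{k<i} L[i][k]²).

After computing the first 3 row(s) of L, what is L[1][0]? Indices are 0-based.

Step 1: L[0][0] = √(1) = 1.
  L[1][0] = (2) / L[0][0] = 2.
Step 2: L[1][1] = √(4) = 2.
  L[2][0] = (3) / L[0][0] = 3.
  L[2][1] = (4) / L[1][1] = 2.
Step 3: L[2][2] = √(9) = 3.

L[1][0] = 2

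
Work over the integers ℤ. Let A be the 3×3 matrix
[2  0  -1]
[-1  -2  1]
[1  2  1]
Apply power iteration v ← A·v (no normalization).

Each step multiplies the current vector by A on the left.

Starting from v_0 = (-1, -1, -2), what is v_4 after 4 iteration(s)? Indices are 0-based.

v_4 = (38, -37, 13)

v_0 = (-1, -1, -2).
v_1 = A·v_0 = (0, 1, -5).
v_2 = A·v_1 = (5, -7, -3).
v_3 = A·v_2 = (13, 6, -12).
v_4 = A·v_3 = (38, -37, 13).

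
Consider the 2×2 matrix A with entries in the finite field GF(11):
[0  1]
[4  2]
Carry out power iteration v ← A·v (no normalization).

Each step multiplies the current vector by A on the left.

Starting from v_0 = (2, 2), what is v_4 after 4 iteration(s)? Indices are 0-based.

v_0 = (2, 2).
v_1 = A·v_0 = (2, 1).
v_2 = A·v_1 = (1, 10).
v_3 = A·v_2 = (10, 2).
v_4 = A·v_3 = (2, 0).

v_4 = (2, 0)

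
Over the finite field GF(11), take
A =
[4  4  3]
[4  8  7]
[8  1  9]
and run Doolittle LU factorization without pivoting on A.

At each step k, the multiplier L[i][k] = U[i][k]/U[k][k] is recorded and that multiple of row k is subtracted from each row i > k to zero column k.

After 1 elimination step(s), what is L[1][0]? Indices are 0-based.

L[1][0] = 1

[col 0] pivot 4
  R1 -= 1*R0 → (0, 4, 4)  (L[1][0] := 1)
  R2 -= 2*R0 → (0, 4, 3)  (L[2][0] := 2)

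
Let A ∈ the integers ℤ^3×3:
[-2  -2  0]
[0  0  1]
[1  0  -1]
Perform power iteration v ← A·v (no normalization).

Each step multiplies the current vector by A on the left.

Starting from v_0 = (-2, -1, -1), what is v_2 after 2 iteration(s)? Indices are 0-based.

v_0 = (-2, -1, -1).
v_1 = A·v_0 = (6, -1, -1).
v_2 = A·v_1 = (-10, -1, 7).

v_2 = (-10, -1, 7)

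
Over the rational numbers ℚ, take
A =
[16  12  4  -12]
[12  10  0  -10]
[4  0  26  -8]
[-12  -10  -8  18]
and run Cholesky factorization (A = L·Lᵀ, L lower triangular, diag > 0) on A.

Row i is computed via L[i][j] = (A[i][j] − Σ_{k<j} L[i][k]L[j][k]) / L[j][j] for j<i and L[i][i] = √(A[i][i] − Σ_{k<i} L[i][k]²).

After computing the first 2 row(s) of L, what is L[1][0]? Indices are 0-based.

Step 1: L[0][0] = √(16) = 4.
  L[1][0] = (12) / L[0][0] = 3.
Step 2: L[1][1] = √(1) = 1.

L[1][0] = 3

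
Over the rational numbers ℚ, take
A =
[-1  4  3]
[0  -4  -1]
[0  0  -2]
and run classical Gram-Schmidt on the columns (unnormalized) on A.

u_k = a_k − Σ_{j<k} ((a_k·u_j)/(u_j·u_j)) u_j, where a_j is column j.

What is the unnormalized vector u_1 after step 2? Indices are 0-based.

u_1 = (0, -4, 0)

Step 1: u_0 = a_0 = (-1, 0, 0).
Step 2: u_1 = a_1 − (-4)·u_0 = (0, -4, 0).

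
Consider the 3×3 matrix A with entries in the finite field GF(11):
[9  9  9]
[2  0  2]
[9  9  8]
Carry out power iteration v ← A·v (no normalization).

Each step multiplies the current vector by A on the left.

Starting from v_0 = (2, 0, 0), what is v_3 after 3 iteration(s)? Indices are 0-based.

v_3 = (3, 7, 2)

v_0 = (2, 0, 0).
v_1 = A·v_0 = (7, 4, 7).
v_2 = A·v_1 = (8, 6, 1).
v_3 = A·v_2 = (3, 7, 2).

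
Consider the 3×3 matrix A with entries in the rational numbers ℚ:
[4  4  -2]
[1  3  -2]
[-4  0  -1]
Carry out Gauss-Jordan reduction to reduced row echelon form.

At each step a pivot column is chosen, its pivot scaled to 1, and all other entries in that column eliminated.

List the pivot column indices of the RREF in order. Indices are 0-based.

pivot columns: 0, 1

pivot(0,0)=4: scale R0 → (1, 1, -1/2)
  clear (1,0): R1 −= (1)R0 → (0, 2, -3/2)
  clear (2,0): R2 −= (-4)R0 → (0, 4, -3)
pivot(1,1)=2: scale R1 → (0, 1, -3/4)
  clear (0,1): R0 −= (1)R1 → (1, 0, 1/4)
  clear (2,1): R2 −= (4)R1 → (0, 0, 0)
col 2: no nonzero at/below row 2; advance.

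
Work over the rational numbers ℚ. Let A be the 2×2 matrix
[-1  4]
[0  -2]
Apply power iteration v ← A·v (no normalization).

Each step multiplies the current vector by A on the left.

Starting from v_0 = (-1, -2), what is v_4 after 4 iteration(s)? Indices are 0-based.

v_4 = (119, -32)

v_0 = (-1, -2).
v_1 = A·v_0 = (-7, 4).
v_2 = A·v_1 = (23, -8).
v_3 = A·v_2 = (-55, 16).
v_4 = A·v_3 = (119, -32).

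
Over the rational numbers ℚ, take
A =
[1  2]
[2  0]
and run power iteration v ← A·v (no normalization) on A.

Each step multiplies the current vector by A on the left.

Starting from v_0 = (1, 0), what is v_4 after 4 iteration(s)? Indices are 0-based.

v_4 = (29, 18)

v_0 = (1, 0).
v_1 = A·v_0 = (1, 2).
v_2 = A·v_1 = (5, 2).
v_3 = A·v_2 = (9, 10).
v_4 = A·v_3 = (29, 18).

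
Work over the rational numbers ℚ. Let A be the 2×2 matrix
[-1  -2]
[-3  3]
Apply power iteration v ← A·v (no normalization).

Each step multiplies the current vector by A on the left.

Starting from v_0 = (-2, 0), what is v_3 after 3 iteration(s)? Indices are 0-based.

v_0 = (-2, 0).
v_1 = A·v_0 = (2, 6).
v_2 = A·v_1 = (-14, 12).
v_3 = A·v_2 = (-10, 78).

v_3 = (-10, 78)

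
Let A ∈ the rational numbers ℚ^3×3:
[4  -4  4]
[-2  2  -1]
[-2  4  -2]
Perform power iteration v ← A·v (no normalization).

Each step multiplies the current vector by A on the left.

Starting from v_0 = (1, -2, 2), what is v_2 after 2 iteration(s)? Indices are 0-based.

v_2 = (56, -42, -44)

v_0 = (1, -2, 2).
v_1 = A·v_0 = (20, -8, -14).
v_2 = A·v_1 = (56, -42, -44).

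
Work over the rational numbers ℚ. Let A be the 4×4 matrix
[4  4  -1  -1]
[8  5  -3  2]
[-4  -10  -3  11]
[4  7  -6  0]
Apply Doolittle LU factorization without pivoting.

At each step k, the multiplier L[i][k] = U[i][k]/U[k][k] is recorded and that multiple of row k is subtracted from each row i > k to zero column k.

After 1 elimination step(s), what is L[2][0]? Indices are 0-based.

L[2][0] = -1

Step 1: pivot at (0,0) is 4.
  row1 ← row1 − (2)·row0  ⇒  L[1][0]=2, U row1=(0, -3, -1, 4)
  row2 ← row2 − (-1)·row0  ⇒  L[2][0]=-1, U row2=(0, -6, -4, 10)
  row3 ← row3 − (1)·row0  ⇒  L[3][0]=1, U row3=(0, 3, -5, 1)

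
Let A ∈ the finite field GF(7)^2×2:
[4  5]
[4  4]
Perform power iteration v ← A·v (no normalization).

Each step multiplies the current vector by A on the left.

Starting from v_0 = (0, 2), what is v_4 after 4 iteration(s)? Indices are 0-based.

v_0 = (0, 2).
v_1 = A·v_0 = (3, 1).
v_2 = A·v_1 = (3, 2).
v_3 = A·v_2 = (1, 6).
v_4 = A·v_3 = (6, 0).

v_4 = (6, 0)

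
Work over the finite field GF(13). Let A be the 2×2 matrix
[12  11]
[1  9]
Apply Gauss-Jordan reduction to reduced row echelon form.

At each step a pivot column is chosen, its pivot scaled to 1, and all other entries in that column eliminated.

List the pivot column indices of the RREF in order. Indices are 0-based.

pivot(0,0)=12: scale R0 → (1, 2)
  clear (1,0): R1 −= (1)R0 → (0, 7)
pivot(1,1)=7: scale R1 → (0, 1)
  clear (0,1): R0 −= (2)R1 → (1, 0)

pivot columns: 0, 1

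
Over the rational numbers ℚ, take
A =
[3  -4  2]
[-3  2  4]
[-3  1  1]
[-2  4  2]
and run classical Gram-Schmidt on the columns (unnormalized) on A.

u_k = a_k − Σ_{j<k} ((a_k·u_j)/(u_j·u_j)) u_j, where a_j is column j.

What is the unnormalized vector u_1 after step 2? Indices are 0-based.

u_1 = (-37/31, -25/31, -56/31, 66/31)

Step 1: u_0 = a_0 = (3, -3, -3, -2).
Step 2: u_1 = a_1 − (-29/31)·u_0 = (-37/31, -25/31, -56/31, 66/31).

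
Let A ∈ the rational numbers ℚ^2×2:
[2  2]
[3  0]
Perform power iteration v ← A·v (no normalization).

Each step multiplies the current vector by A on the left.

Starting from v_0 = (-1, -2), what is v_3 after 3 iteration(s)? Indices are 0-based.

v_0 = (-1, -2).
v_1 = A·v_0 = (-6, -3).
v_2 = A·v_1 = (-18, -18).
v_3 = A·v_2 = (-72, -54).

v_3 = (-72, -54)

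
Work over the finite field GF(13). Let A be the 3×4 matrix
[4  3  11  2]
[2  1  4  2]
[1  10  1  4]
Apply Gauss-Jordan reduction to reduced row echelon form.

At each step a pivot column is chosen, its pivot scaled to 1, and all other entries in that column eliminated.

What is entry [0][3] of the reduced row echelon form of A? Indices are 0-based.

step 1: normalize row 0 (÷4) = (1, 4, 6, 7)
  row 1: subtract 2×row0 = (0, 6, 5, 1)
  row 2: subtract 1×row0 = (0, 6, 8, 10)
step 2: normalize row 1 (÷6) = (0, 1, 3, 11)
  row 0: subtract 4×row1 = (1, 0, 7, 2)
  row 2: subtract 6×row1 = (0, 0, 3, 9)
step 3: normalize row 2 (÷3) = (0, 0, 1, 3)
  row 0: subtract 7×row2 = (1, 0, 0, 7)
  row 1: subtract 3×row2 = (0, 1, 0, 2)

M[0][3] = 7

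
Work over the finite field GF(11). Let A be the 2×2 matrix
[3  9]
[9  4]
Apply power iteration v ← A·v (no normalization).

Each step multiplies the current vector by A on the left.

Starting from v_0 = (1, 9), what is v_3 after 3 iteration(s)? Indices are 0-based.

v_0 = (1, 9).
v_1 = A·v_0 = (7, 1).
v_2 = A·v_1 = (8, 1).
v_3 = A·v_2 = (0, 10).

v_3 = (0, 10)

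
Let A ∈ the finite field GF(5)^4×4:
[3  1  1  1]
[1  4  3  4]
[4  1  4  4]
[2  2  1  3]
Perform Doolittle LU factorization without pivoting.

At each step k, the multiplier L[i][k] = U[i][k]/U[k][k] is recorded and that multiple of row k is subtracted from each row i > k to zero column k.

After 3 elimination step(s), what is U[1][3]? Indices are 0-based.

Step 1: pivot at (0,0) is 3.
  row1 ← row1 − (2)·row0  ⇒  L[1][0]=2, U row1=(0, 2, 1, 2)
  row2 ← row2 − (3)·row0  ⇒  L[2][0]=3, U row2=(0, 3, 1, 1)
  row3 ← row3 − (4)·row0  ⇒  L[3][0]=4, U row3=(0, 3, 2, 4)
Step 2: pivot at (1,1) is 2.
  row2 ← row2 − (4)·row1  ⇒  L[2][1]=4, U row2=(0, 0, 2, 3)
  row3 ← row3 − (4)·row1  ⇒  L[3][1]=4, U row3=(0, 0, 3, 1)
Step 3: pivot at (2,2) is 2.
  row3 ← row3 − (4)·row2  ⇒  L[3][2]=4, U row3=(0, 0, 0, 4)

U[1][3] = 2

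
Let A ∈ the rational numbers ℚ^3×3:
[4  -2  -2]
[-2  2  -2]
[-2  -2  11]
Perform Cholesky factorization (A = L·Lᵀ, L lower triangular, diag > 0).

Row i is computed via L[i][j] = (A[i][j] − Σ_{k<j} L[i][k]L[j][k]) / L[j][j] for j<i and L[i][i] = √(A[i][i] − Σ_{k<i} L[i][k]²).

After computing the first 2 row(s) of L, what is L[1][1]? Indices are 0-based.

L[1][1] = 1

Step 1: L[0][0] = √(4) = 2.
  L[1][0] = (-2) / L[0][0] = -1.
Step 2: L[1][1] = √(1) = 1.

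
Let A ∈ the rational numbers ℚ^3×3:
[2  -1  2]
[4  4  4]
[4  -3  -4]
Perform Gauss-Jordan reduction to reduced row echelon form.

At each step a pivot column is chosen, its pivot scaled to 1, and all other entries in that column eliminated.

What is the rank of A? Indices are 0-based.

rank = 3

step 1: normalize row 0 (÷2) = (1, -1/2, 1)
  row 1: subtract 4×row0 = (0, 6, 0)
  row 2: subtract 4×row0 = (0, -1, -8)
step 2: normalize row 1 (÷6) = (0, 1, 0)
  row 0: subtract -1/2×row1 = (1, 0, 1)
  row 2: subtract -1×row1 = (0, 0, -8)
step 3: normalize row 2 (÷-8) = (0, 0, 1)
  row 0: subtract 1×row2 = (1, 0, 0)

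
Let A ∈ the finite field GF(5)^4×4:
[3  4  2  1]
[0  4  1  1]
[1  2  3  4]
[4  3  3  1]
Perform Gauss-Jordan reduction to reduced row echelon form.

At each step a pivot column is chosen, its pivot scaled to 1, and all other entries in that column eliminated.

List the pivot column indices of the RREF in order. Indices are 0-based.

step 1: normalize row 0 (÷3) = (1, 3, 4, 2)
  row 2: subtract 1×row0 = (0, 4, 4, 2)
  row 3: subtract 4×row0 = (0, 1, 2, 3)
step 2: normalize row 1 (÷4) = (0, 1, 4, 4)
  row 0: subtract 3×row1 = (1, 0, 2, 0)
  row 2: subtract 4×row1 = (0, 0, 3, 1)
  row 3: subtract 1×row1 = (0, 0, 3, 4)
step 3: normalize row 2 (÷3) = (0, 0, 1, 2)
  row 0: subtract 2×row2 = (1, 0, 0, 1)
  row 1: subtract 4×row2 = (0, 1, 0, 1)
  row 3: subtract 3×row2 = (0, 0, 0, 3)
step 4: normalize row 3 (÷3) = (0, 0, 0, 1)
  row 0: subtract 1×row3 = (1, 0, 0, 0)
  row 1: subtract 1×row3 = (0, 1, 0, 0)
  row 2: subtract 2×row3 = (0, 0, 1, 0)

pivot columns: 0, 1, 2, 3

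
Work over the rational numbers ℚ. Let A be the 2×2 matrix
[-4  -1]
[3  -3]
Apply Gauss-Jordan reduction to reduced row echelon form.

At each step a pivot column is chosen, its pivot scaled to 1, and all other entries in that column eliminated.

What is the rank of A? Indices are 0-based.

rank = 2

pivot(0,0)=-4: scale R0 → (1, 1/4)
  clear (1,0): R1 −= (3)R0 → (0, -15/4)
pivot(1,1)=-15/4: scale R1 → (0, 1)
  clear (0,1): R0 −= (1/4)R1 → (1, 0)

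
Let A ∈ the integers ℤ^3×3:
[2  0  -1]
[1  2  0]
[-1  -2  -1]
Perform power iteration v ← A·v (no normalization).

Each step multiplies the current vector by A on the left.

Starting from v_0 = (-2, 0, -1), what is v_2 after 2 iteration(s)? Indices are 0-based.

v_0 = (-2, 0, -1).
v_1 = A·v_0 = (-3, -2, 3).
v_2 = A·v_1 = (-9, -7, 4).

v_2 = (-9, -7, 4)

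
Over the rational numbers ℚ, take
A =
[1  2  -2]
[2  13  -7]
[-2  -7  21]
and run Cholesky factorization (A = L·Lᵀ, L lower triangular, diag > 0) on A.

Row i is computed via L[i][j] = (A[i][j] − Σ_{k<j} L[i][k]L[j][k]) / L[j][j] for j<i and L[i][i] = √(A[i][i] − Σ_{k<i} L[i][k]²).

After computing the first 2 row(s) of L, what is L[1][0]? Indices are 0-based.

L[1][0] = 2

Step 1: L[0][0] = √(1) = 1.
  L[1][0] = (2) / L[0][0] = 2.
Step 2: L[1][1] = √(9) = 3.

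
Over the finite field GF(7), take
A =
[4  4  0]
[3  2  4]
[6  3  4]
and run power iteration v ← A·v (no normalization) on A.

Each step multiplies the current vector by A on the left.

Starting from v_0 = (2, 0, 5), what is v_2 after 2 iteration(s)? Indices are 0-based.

v_0 = (2, 0, 5).
v_1 = A·v_0 = (1, 5, 4).
v_2 = A·v_1 = (3, 1, 2).

v_2 = (3, 1, 2)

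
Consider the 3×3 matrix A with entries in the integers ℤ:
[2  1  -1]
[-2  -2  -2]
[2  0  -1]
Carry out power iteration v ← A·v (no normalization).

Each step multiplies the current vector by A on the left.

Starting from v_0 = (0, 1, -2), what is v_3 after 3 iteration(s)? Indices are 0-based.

v_0 = (0, 1, -2).
v_1 = A·v_0 = (3, 2, 2).
v_2 = A·v_1 = (6, -14, 4).
v_3 = A·v_2 = (-6, 8, 8).

v_3 = (-6, 8, 8)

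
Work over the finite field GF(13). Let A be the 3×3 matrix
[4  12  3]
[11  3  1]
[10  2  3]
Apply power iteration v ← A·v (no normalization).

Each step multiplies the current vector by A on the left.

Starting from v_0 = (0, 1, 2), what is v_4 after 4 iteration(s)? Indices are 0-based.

v_0 = (0, 1, 2).
v_1 = A·v_0 = (5, 5, 8).
v_2 = A·v_1 = (0, 0, 6).
v_3 = A·v_2 = (5, 6, 5).
v_4 = A·v_3 = (3, 0, 12).

v_4 = (3, 0, 12)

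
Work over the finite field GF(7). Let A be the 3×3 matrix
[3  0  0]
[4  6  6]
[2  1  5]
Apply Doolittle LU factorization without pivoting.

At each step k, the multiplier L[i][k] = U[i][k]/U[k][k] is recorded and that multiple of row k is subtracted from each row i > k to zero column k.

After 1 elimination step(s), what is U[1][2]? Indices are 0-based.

[col 0] pivot 3
  R1 -= 6*R0 → (0, 6, 6)  (L[1][0] := 6)
  R2 -= 3*R0 → (0, 1, 5)  (L[2][0] := 3)

U[1][2] = 6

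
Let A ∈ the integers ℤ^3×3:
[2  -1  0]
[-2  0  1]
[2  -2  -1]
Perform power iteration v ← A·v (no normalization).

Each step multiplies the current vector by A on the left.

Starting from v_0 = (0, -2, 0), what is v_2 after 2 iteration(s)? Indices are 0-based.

v_0 = (0, -2, 0).
v_1 = A·v_0 = (2, 0, 4).
v_2 = A·v_1 = (4, 0, 0).

v_2 = (4, 0, 0)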